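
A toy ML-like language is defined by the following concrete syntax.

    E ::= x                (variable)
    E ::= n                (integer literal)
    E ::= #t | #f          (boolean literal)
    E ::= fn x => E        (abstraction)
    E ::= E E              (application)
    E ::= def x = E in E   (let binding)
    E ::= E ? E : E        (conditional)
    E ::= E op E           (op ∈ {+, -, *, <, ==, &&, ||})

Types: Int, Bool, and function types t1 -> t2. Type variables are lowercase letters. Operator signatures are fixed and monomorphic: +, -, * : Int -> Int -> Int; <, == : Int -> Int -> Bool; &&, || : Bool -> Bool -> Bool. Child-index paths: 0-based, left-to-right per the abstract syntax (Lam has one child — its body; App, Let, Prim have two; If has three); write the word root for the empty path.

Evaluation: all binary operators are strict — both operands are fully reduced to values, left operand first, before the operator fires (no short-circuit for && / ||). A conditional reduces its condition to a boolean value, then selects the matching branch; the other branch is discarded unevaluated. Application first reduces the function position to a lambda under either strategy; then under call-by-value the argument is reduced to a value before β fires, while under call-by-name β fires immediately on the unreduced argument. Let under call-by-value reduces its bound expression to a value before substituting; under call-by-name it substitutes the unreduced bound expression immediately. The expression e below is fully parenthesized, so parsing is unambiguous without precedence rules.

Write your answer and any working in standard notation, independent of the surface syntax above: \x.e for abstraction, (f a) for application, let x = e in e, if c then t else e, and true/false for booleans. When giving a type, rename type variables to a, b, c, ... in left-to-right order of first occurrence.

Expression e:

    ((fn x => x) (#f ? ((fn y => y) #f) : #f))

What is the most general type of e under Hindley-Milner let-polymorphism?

Derivation:
x : a
\x._ : a -> a
  unify Bool ~ Bool
y : b
\y._ : b -> b
  unify b -> b ~ Bool -> c
  unify b ~ Bool
  unify Bool ~ c
_ _ : Bool
  unify Bool ~ Bool
  unify a -> a ~ Bool -> d
  unify a ~ Bool
  unify Bool ~ d
_ _ : Bool

Answer: Bool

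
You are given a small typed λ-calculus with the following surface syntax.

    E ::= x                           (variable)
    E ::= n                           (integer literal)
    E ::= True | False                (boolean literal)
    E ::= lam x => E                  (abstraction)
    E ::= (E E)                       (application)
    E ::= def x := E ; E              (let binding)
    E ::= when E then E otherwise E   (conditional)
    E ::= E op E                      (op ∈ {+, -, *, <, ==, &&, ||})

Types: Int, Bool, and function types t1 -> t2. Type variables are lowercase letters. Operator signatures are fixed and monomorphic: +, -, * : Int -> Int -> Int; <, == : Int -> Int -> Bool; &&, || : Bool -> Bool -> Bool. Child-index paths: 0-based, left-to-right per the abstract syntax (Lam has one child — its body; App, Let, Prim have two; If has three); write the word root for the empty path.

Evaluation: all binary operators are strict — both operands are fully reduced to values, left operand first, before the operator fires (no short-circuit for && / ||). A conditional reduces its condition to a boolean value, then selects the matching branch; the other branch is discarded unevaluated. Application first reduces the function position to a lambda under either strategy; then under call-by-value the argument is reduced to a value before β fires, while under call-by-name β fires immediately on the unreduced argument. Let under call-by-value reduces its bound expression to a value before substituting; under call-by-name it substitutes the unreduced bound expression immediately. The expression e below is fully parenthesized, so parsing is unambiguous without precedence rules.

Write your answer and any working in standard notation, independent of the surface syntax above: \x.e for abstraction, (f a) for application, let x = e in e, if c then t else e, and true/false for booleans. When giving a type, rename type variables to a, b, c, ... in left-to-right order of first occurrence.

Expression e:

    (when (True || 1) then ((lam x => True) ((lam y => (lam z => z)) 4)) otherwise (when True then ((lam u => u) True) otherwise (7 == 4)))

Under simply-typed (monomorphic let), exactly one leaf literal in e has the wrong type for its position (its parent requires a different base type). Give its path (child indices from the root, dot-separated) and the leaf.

Trace:
  unify Bool ~ Bool
  unify Int ~ Bool
  FAIL: mismatch Int ~ Bool

Answer: 0.1 : 1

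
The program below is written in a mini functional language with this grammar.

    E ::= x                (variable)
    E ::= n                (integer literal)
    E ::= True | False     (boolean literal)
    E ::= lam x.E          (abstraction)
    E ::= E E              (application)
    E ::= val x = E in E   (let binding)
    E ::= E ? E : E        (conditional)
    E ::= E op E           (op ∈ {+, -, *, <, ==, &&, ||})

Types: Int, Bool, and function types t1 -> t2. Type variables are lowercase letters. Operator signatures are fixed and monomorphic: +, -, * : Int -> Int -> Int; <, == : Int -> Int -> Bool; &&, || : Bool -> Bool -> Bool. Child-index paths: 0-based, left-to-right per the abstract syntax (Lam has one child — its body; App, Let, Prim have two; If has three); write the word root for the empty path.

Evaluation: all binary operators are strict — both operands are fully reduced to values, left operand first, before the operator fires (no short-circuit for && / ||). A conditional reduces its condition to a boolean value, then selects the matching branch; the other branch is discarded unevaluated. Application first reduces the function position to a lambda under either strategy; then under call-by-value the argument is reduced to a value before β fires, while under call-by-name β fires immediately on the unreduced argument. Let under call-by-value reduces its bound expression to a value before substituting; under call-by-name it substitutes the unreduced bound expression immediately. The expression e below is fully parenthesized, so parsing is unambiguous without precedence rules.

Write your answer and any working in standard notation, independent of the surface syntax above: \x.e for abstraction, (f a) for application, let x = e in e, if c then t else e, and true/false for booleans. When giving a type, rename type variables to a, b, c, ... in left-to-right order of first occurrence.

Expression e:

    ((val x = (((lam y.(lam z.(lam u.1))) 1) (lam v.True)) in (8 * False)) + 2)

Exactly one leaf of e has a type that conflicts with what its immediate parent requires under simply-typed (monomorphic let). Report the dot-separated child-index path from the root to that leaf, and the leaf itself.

Derivation:
\u._ : c -> Int
\z._ : b -> c -> Int
\y._ : a -> b -> c -> Int
  unify a -> b -> c -> Int ~ Int -> d
  unify a ~ Int
  unify b -> c -> Int ~ d
_ _ : b -> c -> Int
\v._ : e -> Bool
  unify b -> c -> Int ~ (e -> Bool) -> f
  unify b ~ e -> Bool
  unify c -> Int ~ f
_ _ : c -> Int
let x : c -> Int
  unify Int ~ Int
  unify Bool ~ Int
  FAIL: mismatch Bool ~ Int

Answer: 0.1.1 : false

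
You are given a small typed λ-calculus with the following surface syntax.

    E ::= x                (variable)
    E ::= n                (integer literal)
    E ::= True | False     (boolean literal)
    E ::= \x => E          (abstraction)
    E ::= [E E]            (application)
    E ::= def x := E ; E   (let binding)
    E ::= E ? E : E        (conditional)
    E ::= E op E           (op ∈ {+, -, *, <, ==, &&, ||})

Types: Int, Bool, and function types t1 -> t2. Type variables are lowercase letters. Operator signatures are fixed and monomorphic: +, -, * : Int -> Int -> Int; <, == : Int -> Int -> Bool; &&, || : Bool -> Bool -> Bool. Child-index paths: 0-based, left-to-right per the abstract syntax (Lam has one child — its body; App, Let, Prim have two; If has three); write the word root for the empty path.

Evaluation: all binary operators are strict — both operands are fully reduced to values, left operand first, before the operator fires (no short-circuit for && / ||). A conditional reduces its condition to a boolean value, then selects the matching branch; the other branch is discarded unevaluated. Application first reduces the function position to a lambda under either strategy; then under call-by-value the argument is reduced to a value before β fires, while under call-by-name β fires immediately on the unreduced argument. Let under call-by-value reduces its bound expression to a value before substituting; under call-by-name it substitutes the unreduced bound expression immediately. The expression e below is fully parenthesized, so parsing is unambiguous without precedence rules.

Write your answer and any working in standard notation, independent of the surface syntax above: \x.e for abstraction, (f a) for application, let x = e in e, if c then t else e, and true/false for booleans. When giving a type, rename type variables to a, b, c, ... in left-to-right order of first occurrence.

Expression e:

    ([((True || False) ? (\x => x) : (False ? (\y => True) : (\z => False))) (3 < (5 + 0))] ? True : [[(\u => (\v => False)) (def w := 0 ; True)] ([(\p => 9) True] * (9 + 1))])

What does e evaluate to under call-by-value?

Answer: true

Trace:
step 0: (if ((if (true || false) then (\x.x) else (if false then (\y.true) else (\z.false))) (3 < (5 + 0))) then true else (((\u.(\v.false)) (let w = 0 in true)) (((\p.9) true) * (9 + 1))))
step 1: [delta@0.0.0] (if ((if true then (\x.x) else (if false then (\y.true) else (\z.false))) (3 < (5 + 0))) then true else (((\u.(\v.false)) (let w = 0 in true)) (((\p.9) true) * (9 + 1))))
step 2: [if@0.0] (if ((\x.x) (3 < (5 + 0))) then true else (((\u.(\v.false)) (let w = 0 in true)) (((\p.9) true) * (9 + 1))))
step 3: [delta@0.1.1] (if ((\x.x) (3 < 5)) then true else (((\u.(\v.false)) (let w = 0 in true)) (((\p.9) true) * (9 + 1))))
step 4: [delta@0.1] (if ((\x.x) true) then true else (((\u.(\v.false)) (let w = 0 in true)) (((\p.9) true) * (9 + 1))))
step 5: [beta@0] (if true then true else (((\u.(\v.false)) (let w = 0 in true)) (((\p.9) true) * (9 + 1))))
step 6: [if@root] true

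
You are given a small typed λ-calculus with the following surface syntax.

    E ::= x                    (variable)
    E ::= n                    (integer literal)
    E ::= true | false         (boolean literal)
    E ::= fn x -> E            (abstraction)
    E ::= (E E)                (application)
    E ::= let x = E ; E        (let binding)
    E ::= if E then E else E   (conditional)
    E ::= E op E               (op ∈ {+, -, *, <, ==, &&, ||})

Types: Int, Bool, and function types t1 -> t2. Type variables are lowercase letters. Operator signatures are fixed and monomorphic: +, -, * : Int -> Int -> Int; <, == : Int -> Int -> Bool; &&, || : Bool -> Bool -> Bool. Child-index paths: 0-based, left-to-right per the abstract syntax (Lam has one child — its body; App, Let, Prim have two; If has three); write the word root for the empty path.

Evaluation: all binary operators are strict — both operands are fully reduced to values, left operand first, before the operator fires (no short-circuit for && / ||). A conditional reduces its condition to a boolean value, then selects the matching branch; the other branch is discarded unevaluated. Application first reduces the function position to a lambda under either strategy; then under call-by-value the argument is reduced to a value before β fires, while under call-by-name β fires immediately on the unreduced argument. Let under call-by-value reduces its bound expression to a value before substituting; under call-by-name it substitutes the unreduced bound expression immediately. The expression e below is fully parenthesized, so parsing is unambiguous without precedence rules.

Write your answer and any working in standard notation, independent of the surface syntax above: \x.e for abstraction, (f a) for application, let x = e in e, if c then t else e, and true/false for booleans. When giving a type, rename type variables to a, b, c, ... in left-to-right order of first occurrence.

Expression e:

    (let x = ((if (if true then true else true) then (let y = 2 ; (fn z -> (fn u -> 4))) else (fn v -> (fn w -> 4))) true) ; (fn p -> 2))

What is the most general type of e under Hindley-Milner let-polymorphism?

Derivation:
  unify Bool ~ Bool
  unify Bool ~ Bool
  unify Bool ~ Bool
let y : Int
\u._ : b -> Int
\z._ : a -> b -> Int
\w._ : d -> Int
\v._ : c -> d -> Int
  unify a -> b -> Int ~ c -> d -> Int
  unify a ~ c
  unify b -> Int ~ d -> Int
  unify b ~ d
  unify Int ~ Int
  unify c -> d -> Int ~ Bool -> e
  unify c ~ Bool
  unify d -> Int ~ e
_ _ : d -> Int
let x : forall. d -> Int
\p._ : f -> Int

Answer: a -> Int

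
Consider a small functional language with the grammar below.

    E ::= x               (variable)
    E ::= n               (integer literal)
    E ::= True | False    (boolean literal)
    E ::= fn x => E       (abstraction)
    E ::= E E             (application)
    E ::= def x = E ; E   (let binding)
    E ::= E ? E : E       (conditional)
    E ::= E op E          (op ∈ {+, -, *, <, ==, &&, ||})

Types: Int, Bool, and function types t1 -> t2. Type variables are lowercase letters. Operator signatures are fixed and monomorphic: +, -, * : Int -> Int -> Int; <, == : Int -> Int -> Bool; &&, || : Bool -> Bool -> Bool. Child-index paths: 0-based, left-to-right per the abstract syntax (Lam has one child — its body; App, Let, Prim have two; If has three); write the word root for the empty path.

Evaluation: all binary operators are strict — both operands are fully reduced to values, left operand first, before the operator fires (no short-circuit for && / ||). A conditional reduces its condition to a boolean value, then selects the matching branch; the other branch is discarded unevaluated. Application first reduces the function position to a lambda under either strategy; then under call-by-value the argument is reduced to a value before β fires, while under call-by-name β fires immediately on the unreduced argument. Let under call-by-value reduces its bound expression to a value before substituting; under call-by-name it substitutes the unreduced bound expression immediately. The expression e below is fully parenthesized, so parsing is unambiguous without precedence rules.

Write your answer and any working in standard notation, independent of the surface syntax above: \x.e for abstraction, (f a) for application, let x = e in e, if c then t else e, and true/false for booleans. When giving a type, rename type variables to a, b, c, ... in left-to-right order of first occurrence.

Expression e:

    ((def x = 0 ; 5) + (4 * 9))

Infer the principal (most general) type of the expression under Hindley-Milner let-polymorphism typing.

Working:
let x : Int
  unify Int ~ Int
  unify Int ~ Int
  unify Int ~ Int
  unify Int ~ Int

Answer: Int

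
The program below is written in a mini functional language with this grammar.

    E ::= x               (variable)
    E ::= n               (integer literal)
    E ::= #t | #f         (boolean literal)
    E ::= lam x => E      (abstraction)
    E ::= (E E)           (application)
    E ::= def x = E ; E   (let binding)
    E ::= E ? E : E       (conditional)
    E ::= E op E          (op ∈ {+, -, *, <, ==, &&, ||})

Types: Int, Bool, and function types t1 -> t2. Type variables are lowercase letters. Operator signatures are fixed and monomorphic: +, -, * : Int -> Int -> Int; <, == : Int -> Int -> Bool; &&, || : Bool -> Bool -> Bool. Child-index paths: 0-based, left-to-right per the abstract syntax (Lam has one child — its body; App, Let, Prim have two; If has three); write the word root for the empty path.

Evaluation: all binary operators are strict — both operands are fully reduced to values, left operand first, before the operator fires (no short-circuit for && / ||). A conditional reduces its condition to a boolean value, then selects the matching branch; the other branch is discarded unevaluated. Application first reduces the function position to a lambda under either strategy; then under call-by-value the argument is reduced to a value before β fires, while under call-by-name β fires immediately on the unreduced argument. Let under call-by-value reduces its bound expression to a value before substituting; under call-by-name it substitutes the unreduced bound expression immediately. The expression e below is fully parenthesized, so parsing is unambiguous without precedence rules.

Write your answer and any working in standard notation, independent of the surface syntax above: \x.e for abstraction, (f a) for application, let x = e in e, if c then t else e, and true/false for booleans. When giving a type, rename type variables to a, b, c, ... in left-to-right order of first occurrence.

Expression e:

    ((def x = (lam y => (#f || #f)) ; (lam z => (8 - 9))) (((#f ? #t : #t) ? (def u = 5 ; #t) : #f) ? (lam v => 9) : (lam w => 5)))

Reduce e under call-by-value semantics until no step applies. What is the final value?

Answer: -1

Working:
step 0: ((let x = (\y.(false || false)) in (\z.(8 - 9))) (if (if (if false then true else true) then (let u = 5 in true) else false) then (\v.9) else (\w.5)))
step 1: [let@0] ((\z.(8 - 9)) (if (if (if false then true else true) then (let u = 5 in true) else false) then (\v.9) else (\w.5)))
step 2: [if@1.0.0] ((\z.(8 - 9)) (if (if true then (let u = 5 in true) else false) then (\v.9) else (\w.5)))
step 3: [if@1.0] ((\z.(8 - 9)) (if (let u = 5 in true) then (\v.9) else (\w.5)))
step 4: [let@1.0] ((\z.(8 - 9)) (if true then (\v.9) else (\w.5)))
step 5: [if@1] ((\z.(8 - 9)) (\v.9))
step 6: [beta@root] (8 - 9)
step 7: [delta@root] -1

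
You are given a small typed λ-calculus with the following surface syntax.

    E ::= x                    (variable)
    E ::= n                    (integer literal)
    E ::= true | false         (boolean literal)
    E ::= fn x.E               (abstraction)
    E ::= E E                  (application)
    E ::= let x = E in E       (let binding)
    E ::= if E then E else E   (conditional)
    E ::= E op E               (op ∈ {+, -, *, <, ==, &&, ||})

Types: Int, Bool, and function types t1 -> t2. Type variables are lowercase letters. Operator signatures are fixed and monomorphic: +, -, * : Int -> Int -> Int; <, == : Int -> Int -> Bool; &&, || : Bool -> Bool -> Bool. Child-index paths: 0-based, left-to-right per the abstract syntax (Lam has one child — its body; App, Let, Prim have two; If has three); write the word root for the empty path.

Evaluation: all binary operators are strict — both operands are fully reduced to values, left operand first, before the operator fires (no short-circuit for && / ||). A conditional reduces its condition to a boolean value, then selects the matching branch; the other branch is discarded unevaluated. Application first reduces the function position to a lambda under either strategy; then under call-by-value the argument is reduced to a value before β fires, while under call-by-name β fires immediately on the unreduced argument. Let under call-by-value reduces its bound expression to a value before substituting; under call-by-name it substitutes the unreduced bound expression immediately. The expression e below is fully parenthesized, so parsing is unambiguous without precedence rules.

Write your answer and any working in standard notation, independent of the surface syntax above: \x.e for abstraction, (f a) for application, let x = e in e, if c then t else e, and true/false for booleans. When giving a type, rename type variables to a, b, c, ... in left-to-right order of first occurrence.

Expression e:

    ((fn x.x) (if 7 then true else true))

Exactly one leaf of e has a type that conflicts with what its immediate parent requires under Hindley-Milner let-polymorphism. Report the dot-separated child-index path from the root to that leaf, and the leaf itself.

Trace:
x : a
\x._ : a -> a
  unify Int ~ Bool
  FAIL: mismatch Int ~ Bool

Answer: 1.0 : 7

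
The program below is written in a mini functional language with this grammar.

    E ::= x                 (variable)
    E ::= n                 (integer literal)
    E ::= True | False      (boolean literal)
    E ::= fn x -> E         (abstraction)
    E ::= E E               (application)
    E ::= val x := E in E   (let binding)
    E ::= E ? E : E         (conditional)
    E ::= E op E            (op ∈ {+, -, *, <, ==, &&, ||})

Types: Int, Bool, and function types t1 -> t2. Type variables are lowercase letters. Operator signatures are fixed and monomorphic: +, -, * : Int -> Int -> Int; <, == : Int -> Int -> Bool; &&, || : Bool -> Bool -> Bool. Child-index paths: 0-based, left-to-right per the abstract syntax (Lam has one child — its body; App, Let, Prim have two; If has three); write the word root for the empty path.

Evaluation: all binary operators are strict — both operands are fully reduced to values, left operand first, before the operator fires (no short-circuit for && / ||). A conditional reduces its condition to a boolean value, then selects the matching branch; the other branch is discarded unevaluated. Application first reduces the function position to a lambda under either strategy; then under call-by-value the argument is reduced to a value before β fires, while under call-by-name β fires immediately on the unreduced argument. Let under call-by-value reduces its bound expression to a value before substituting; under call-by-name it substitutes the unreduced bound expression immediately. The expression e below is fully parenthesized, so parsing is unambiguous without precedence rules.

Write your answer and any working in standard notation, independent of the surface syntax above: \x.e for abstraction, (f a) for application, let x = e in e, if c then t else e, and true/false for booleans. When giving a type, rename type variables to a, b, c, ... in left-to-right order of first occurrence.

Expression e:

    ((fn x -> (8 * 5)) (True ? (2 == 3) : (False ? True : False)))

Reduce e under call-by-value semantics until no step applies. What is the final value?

Working:
step 0: ((\x.(8 * 5)) (if true then (2 == 3) else (if false then true else false)))
step 1: [if@1] ((\x.(8 * 5)) (2 == 3))
step 2: [delta@1] ((\x.(8 * 5)) false)
step 3: [beta@root] (8 * 5)
step 4: [delta@root] 40

Answer: 40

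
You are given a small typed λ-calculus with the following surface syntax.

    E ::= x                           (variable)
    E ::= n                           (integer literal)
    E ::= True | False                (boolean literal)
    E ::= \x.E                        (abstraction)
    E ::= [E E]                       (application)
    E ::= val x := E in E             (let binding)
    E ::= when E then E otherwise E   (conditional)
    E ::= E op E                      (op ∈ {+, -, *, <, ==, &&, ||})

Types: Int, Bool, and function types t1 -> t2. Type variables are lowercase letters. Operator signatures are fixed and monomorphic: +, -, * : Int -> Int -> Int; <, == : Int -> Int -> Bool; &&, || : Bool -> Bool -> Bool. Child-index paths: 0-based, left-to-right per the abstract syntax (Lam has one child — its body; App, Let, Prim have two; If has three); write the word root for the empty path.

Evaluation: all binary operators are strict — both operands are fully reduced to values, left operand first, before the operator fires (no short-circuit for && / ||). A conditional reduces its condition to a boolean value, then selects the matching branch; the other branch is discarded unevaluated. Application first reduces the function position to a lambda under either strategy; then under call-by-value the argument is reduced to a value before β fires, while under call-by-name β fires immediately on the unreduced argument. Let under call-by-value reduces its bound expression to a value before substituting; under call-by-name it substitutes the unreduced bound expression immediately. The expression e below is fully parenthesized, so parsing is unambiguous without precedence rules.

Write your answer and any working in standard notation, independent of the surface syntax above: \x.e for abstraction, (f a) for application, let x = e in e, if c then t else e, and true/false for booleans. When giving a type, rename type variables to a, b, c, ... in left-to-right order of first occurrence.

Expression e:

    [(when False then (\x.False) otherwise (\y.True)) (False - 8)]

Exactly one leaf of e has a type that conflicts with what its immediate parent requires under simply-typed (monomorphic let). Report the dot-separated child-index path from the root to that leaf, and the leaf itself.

Answer: 1.0 : false

Trace:
  unify Bool ~ Bool
\x._ : a -> Bool
\y._ : b -> Bool
  unify a -> Bool ~ b -> Bool
  unify a ~ b
  unify Bool ~ Bool
  unify Bool ~ Int
  FAIL: mismatch Bool ~ Int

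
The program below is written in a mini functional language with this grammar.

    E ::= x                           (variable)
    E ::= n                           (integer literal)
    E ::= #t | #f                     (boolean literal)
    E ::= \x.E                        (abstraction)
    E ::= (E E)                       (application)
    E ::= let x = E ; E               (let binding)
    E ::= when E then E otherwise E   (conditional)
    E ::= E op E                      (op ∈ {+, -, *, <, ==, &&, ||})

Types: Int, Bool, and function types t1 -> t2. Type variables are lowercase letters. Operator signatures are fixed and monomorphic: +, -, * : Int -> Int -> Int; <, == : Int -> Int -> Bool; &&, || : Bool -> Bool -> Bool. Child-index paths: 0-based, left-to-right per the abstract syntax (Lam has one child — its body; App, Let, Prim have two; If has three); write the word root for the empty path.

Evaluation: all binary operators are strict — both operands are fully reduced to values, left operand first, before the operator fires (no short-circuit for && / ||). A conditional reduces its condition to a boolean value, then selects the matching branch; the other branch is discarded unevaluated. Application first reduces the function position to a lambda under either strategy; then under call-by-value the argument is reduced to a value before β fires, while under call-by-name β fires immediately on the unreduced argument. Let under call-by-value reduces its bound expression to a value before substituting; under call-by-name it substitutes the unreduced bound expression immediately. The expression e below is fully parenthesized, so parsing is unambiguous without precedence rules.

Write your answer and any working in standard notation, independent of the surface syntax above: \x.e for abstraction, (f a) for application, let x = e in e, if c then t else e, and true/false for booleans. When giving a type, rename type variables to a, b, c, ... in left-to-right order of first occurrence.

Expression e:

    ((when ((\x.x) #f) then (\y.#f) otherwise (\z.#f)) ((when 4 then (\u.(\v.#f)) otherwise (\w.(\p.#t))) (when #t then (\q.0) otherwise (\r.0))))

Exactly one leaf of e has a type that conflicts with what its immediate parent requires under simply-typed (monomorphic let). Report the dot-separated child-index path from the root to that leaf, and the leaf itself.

Answer: 1.0.0 : 4

Derivation:
x : a
\x._ : a -> a
  unify a -> a ~ Bool -> b
  unify a ~ Bool
  unify Bool ~ b
_ _ : Bool
  unify Bool ~ Bool
\y._ : c -> Bool
\z._ : d -> Bool
  unify c -> Bool ~ d -> Bool
  unify c ~ d
  unify Bool ~ Bool
  unify Int ~ Bool
  FAIL: mismatch Int ~ Bool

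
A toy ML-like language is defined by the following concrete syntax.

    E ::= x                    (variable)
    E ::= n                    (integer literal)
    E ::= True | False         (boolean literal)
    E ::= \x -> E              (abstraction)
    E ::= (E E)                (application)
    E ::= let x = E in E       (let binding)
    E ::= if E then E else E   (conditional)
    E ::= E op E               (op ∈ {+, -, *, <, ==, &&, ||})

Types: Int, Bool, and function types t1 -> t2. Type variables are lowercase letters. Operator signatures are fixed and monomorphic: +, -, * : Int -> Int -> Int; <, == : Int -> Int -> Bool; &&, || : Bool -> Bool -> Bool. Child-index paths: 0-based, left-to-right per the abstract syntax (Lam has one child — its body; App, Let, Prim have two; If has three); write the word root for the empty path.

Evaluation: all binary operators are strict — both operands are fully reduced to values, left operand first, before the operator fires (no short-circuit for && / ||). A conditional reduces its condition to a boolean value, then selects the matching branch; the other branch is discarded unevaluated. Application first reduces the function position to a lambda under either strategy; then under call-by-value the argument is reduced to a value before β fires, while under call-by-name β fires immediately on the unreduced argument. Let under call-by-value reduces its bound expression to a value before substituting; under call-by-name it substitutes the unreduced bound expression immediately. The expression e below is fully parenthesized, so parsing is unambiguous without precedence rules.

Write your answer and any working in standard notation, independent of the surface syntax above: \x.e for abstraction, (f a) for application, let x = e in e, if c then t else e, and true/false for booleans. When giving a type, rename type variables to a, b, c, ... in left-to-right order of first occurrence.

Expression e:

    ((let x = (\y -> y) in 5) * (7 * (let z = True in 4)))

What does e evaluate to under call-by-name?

Working:
step 0: ((let x = (\y.y) in 5) * (7 * (let z = true in 4)))
step 1: [let@0] (5 * (7 * (let z = true in 4)))
step 2: [let@1.1] (5 * (7 * 4))
step 3: [delta@1] (5 * 28)
step 4: [delta@root] 140

Answer: 140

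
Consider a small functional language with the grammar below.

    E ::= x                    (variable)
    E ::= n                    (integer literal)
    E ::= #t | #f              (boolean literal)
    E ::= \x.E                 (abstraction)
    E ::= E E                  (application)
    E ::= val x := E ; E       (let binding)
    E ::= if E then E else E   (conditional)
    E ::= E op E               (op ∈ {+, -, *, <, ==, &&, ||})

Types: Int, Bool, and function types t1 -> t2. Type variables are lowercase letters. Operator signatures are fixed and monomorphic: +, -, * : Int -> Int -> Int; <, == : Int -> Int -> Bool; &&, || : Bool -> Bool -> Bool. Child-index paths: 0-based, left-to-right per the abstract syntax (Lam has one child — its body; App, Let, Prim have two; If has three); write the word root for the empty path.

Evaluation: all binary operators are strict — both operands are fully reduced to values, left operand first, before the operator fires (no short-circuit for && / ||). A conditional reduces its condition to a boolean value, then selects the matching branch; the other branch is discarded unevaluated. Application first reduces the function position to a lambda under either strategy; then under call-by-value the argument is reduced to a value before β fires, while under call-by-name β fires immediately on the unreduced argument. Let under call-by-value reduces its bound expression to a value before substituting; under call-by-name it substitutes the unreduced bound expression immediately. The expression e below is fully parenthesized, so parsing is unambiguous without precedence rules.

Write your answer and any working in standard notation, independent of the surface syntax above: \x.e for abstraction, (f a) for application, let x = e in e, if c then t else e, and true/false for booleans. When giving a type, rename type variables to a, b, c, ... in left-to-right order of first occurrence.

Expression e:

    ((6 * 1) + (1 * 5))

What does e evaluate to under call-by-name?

Answer: 11

Trace:
step 0: ((6 * 1) + (1 * 5))
step 1: [delta@0] (6 + (1 * 5))
step 2: [delta@1] (6 + 5)
step 3: [delta@root] 11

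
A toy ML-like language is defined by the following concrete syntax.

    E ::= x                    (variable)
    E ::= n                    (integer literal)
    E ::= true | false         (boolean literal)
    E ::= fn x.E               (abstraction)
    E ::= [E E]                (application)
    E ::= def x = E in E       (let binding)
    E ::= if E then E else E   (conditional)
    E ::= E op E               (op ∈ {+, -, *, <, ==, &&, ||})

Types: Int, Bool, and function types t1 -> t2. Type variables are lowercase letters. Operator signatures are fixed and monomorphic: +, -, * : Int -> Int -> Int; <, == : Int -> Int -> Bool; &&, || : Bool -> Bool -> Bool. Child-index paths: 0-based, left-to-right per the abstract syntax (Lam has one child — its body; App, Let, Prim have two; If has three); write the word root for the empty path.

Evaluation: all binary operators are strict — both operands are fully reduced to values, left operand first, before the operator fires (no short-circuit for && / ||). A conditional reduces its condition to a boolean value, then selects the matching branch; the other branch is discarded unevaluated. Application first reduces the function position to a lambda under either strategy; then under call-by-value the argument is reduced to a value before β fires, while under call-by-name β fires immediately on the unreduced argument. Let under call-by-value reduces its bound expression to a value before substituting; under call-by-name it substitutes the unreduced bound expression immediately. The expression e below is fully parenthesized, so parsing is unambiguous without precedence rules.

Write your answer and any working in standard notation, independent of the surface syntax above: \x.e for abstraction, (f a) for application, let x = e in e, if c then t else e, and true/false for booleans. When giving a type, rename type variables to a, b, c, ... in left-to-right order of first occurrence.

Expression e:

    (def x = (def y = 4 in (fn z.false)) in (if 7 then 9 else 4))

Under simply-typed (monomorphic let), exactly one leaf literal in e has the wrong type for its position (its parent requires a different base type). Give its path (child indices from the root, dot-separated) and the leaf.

Working:
let y : Int
\z._ : a -> Bool
let x : a -> Bool
  unify Int ~ Bool
  FAIL: mismatch Int ~ Bool

Answer: 1.0 : 7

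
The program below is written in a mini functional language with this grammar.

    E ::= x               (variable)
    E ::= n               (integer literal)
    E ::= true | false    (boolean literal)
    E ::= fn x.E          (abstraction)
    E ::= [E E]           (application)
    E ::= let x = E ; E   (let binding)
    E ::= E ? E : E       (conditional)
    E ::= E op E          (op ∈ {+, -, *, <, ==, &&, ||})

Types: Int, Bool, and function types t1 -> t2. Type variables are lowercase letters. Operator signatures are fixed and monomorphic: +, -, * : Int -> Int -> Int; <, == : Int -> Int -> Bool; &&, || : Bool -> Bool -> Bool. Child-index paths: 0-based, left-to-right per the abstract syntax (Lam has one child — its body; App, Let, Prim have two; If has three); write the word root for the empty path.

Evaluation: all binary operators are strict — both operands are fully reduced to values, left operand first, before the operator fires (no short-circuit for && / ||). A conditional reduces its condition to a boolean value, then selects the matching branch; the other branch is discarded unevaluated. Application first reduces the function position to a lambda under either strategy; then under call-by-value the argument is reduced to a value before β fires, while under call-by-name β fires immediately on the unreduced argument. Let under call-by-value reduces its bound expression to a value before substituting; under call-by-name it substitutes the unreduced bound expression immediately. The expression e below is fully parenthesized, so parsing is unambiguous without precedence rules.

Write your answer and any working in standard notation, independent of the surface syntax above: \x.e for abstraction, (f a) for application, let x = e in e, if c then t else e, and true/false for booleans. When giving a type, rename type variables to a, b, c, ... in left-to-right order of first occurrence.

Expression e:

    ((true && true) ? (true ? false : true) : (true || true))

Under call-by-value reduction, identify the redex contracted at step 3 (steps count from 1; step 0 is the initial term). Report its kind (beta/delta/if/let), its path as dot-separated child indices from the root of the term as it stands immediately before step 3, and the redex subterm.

Trace:
step 0: (if (true && true) then (if true then false else true) else (true || true))
step 1: [delta@0] (if true then (if true then false else true) else (true || true))
step 2: [if@root] (if true then false else true)
step 3: [if@root] false

Answer: if at root : (if true then false else true)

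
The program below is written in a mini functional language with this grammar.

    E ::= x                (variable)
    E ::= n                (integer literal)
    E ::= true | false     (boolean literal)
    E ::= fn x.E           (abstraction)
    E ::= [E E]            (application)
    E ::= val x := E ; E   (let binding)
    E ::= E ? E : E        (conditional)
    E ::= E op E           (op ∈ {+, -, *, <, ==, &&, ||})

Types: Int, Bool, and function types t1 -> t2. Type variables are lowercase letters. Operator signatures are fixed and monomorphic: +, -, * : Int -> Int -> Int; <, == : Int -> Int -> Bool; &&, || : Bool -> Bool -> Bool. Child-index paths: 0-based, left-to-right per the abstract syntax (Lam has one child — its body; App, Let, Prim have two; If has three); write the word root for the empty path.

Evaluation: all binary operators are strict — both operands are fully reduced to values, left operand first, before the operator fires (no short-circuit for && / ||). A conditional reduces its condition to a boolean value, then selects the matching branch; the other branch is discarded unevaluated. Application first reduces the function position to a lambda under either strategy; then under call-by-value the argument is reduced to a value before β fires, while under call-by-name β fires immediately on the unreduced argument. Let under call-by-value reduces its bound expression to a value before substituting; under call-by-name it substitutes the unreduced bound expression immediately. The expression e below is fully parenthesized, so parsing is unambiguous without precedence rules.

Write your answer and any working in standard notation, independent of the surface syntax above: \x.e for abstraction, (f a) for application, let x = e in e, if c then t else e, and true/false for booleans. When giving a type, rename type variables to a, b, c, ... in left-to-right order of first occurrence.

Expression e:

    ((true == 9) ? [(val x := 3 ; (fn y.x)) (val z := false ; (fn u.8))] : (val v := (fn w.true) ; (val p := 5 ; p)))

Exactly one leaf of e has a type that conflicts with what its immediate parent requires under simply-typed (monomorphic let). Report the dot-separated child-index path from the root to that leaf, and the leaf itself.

Derivation:
  unify Bool ~ Int
  FAIL: mismatch Bool ~ Int

Answer: 0.0 : true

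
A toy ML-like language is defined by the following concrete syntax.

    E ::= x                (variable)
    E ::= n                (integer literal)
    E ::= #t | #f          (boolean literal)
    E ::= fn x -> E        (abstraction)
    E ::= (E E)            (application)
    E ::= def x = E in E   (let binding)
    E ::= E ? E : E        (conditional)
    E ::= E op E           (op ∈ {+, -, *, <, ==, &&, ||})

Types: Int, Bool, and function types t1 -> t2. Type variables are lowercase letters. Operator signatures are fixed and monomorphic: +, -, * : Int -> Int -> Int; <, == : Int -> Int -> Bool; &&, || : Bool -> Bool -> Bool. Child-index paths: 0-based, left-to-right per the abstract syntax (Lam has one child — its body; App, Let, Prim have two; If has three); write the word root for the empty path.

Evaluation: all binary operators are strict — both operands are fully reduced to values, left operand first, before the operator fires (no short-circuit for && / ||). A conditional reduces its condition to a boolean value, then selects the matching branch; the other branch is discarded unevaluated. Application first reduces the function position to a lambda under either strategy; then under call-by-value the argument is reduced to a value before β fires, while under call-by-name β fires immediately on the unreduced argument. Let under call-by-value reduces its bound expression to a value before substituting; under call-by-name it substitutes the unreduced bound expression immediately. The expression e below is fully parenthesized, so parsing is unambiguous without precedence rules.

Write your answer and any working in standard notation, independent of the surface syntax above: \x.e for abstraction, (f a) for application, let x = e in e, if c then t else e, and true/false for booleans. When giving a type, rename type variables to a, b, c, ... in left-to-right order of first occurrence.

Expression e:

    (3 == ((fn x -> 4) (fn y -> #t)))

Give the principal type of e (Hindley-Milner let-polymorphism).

Derivation:
  unify Int ~ Int
\x._ : a -> Int
\y._ : b -> Bool
  unify a -> Int ~ (b -> Bool) -> c
  unify a ~ b -> Bool
  unify Int ~ c
_ _ : Int
  unify Int ~ Int

Answer: Bool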